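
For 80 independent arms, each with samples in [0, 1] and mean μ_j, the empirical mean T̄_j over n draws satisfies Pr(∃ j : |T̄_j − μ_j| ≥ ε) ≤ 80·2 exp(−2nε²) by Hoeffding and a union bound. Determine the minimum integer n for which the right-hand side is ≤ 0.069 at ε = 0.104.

359

Need 2·80·exp(−2nε²) ≤ 0.069, i.e. exp(−2nε²) ≤ 0.069/160.
So 2nε² ≥ ln(160/0.069) = 7.748823.
Hence n ≥ 7.748823/(2·0.104²) = 358.211.
The smallest integer n is 359.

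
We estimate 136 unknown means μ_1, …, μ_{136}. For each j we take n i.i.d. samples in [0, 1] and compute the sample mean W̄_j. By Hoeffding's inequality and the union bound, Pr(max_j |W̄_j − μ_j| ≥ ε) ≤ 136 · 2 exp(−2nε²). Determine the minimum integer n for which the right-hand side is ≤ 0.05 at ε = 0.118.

309

Need 2·136·exp(−2nε²) ≤ 0.05, i.e. exp(−2nε²) ≤ 0.05/272.
So 2nε² ≥ ln(272/0.05) = 8.601534.
Hence n ≥ 8.601534/(2·0.118²) = 308.874.
The smallest integer n is 309.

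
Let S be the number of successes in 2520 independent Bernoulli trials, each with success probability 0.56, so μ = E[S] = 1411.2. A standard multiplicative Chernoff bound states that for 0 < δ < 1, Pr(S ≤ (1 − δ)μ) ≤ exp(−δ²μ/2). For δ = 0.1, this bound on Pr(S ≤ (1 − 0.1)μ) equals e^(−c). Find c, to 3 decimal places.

7.056

c = δ²μ/2 = 0.1²·1411.2/2 = 7.0560.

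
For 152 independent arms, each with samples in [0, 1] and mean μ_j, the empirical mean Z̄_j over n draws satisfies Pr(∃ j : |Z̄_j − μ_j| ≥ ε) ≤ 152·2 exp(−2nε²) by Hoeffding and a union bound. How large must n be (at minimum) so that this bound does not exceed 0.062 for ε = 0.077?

717

Need 2·152·exp(−2nε²) ≤ 0.062, i.e. exp(−2nε²) ≤ 0.062/304.
So 2nε² ≥ ln(304/0.062) = 8.497649.
Hence n ≥ 8.497649/(2·0.077²) = 716.617.
The smallest integer n is 717.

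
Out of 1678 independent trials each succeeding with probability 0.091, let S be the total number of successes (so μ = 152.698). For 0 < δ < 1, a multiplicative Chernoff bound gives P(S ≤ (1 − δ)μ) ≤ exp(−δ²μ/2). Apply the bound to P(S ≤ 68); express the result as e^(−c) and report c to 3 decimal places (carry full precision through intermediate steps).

Write 68 = (1 − δ)μ, so δ = 1 − 68/152.698 = 0.5546766…
Then the exponent is δ²μ/2 = (μ − 68)²/(2μ) = 23.489997.

23.490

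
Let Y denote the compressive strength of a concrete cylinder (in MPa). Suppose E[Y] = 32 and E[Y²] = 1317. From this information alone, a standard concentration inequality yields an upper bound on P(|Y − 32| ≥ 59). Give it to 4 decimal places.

0.0842

The first two moments determine the variance, so Chebyshev's inequality is the sharpest standard bound available.
Var(Y) = E[Y²] − (E[Y])² = 1317 − 1024 = 293.
Chebyshev's inequality: P(|Y − μ| ≥ t) ≤ Var(Y)/t² = 293/3481 = 0.0842.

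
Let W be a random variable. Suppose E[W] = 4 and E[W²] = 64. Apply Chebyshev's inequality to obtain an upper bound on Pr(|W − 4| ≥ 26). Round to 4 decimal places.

0.0710

Var(W) = E[W²] − (E[W])² = 64 − 16 = 48.
Chebyshev's inequality: Pr(|W − μ| ≥ t) ≤ Var(W)/t² = 48/676 = 0.0710.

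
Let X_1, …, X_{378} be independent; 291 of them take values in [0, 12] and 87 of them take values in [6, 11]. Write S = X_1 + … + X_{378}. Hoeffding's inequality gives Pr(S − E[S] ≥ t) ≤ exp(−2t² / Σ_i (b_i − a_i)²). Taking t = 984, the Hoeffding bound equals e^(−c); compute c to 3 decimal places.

Σ(b_i − a_i)² = 291·12² + 87·5² = 44079.
c = 2t² / 44079 = 2·984² / 44079 = 43.9328.

43.933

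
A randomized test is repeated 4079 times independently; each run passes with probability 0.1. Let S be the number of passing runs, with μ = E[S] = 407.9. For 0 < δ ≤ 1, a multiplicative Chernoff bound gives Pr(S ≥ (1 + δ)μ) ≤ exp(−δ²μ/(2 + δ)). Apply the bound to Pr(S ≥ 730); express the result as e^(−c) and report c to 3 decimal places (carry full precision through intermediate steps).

Write 730 = (1 + δ)μ, so δ = 730/407.9 − 1 = 0.7896543…
Then the exponent is δ²μ/(2 + δ) = (730 − μ)² / (μ·(2 + δ)) = 91.175332.

91.175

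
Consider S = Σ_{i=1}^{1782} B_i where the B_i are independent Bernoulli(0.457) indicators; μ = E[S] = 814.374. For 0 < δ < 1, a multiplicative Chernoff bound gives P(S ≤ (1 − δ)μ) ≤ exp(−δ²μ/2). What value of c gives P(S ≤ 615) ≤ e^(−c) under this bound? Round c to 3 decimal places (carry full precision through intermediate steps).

24.405

Write 615 = (1 − δ)μ, so δ = 1 − 615/814.374 = 0.2448187…
Then the exponent is δ²μ/2 = (μ − 615)²/(2μ) = 24.405244.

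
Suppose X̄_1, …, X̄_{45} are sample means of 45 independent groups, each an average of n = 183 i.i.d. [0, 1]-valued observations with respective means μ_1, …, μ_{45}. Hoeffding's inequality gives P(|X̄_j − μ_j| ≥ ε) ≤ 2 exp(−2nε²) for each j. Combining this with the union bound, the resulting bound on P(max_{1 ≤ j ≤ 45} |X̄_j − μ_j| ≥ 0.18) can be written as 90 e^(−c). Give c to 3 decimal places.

11.858

Union bound over the 45 events: P(max_{1 ≤ j ≤ 45} |X̄_j − μ_j| ≥ 0.18) ≤ 45·2·exp(−2nε²) = 90 exp(−2·183·0.18²).
So c = 2·183·0.18² = 11.8584.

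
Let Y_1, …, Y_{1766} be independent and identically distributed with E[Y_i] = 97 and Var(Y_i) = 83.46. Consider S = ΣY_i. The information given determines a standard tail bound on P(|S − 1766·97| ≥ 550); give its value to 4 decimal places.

0.4872

With mean and variance of each term known, Chebyshev's inequality bounds the deviation of the sum (or sample mean).
Var(S) = n·Var(Y_i) = 1766·83.46 = 147390.36.
Chebyshev: P(|S − 1766·97| ≥ 550) ≤ Var(S)/550² = 147390.36/302500 = 0.4872.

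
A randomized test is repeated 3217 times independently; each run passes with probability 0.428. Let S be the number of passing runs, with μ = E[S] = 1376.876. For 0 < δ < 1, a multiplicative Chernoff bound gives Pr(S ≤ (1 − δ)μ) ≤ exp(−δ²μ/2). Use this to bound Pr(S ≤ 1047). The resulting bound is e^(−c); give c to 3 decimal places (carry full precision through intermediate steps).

39.516

Write 1047 = (1 − δ)μ, so δ = 1 − 1047/1376.876 = 0.2395829…
Then the exponent is δ²μ/2 = (μ − 1047)²/(2μ) = 39.516331.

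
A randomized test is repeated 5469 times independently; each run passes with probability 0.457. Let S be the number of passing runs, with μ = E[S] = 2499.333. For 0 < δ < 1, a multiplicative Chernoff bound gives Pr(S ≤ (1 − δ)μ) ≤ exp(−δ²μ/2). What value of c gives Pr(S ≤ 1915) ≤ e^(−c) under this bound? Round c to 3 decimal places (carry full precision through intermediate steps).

68.307

Write 1915 = (1 − δ)μ, so δ = 1 − 1915/2499.333 = 0.2337956…
Then the exponent is δ²μ/2 = (μ − 1915)²/(2μ) = 68.307235.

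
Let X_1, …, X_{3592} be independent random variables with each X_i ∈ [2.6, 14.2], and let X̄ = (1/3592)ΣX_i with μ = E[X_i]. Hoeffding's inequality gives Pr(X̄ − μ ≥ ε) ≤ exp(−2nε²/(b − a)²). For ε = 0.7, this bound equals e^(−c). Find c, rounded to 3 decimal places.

26.161

c = 2nε²/(b − a)² = 2·3592·0.7² / 11.6² = 26.1605.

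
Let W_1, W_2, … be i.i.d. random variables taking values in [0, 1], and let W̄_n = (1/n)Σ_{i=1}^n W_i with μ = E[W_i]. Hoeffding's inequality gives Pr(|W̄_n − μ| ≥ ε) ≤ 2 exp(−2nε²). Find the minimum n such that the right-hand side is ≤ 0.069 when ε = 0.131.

Require 2·exp(−2nε²) ≤ 0.069, i.e. 2nε² ≥ ln(2/0.069) = 3.366796.
So n ≥ 3.366796 / (2·0.131²) = 98.094.
The smallest integer n is 99.

99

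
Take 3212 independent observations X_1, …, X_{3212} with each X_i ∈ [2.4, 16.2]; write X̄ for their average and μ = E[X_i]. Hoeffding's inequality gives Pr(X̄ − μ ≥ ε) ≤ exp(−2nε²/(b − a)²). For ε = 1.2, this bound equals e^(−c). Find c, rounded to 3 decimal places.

48.575

c = 2nε²/(b − a)² = 2·3212·1.2² / 13.8² = 48.5747.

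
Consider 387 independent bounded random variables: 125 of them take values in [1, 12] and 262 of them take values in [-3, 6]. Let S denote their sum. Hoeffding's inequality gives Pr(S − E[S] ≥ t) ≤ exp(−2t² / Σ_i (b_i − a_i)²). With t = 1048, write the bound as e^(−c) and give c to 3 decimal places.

60.434

Σ(b_i − a_i)² = 125·11² + 262·9² = 36347.
c = 2t² / 36347 = 2·1048² / 36347 = 60.4344.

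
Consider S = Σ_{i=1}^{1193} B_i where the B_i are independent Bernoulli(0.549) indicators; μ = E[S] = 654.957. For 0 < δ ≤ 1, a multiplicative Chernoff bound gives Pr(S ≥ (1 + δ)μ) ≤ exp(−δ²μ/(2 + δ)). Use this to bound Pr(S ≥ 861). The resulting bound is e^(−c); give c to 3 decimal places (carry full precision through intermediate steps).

Write 861 = (1 + δ)μ, so δ = 861/654.957 − 1 = 0.3145901…
Then the exponent is δ²μ/(2 + δ) = (861 − μ)² / (μ·(2 + δ)) = 28.004566.

28.005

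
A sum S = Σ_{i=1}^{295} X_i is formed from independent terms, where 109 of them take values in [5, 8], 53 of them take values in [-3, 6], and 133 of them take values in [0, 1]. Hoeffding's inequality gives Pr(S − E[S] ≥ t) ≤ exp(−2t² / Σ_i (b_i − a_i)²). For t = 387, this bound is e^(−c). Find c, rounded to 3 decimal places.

55.398

Σ(b_i − a_i)² = 109·3² + 53·9² + 133·1² = 5407.
c = 2t² / 5407 = 2·387² / 5407 = 55.3982.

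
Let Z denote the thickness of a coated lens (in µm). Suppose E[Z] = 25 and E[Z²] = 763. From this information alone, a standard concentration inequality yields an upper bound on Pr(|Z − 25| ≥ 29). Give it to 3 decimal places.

0.164

The first two moments determine the variance, so Chebyshev's inequality is the sharpest standard bound available.
Var(Z) = E[Z²] − (E[Z])² = 763 − 625 = 138.
Chebyshev's inequality: Pr(|Z − μ| ≥ t) ≤ Var(Z)/t² = 138/841 = 0.1641.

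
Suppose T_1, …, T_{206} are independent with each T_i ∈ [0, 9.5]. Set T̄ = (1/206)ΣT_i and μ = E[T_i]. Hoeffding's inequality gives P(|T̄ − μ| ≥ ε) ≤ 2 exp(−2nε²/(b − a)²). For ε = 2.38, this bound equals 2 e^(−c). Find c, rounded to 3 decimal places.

25.859

c = 2nε²/(b − a)² = 2·206·2.38² / 9.5² = 25.8585.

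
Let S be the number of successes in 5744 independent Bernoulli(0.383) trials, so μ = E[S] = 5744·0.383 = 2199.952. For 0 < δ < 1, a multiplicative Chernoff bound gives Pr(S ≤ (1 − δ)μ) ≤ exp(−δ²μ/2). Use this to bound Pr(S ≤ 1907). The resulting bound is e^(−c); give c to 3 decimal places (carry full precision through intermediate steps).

19.505

Write 1907 = (1 − δ)μ, so δ = 1 − 1907/2199.952 = 0.1331629…
Then the exponent is δ²μ/2 = (μ − 1907)²/(2μ) = 19.505170.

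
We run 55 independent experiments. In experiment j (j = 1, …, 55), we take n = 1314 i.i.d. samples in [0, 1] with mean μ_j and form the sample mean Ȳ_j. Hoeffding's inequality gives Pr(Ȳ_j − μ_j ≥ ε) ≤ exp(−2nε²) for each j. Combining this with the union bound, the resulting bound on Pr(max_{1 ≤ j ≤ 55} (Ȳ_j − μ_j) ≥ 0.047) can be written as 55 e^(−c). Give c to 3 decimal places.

Union bound over the 55 events: Pr(max_{1 ≤ j ≤ 55} (Ȳ_j − μ_j) ≥ 0.047) ≤ 55·exp(−2nε²) = 55 exp(−2·1314·0.047²).
So c = 2·1314·0.047² = 5.8053.

5.805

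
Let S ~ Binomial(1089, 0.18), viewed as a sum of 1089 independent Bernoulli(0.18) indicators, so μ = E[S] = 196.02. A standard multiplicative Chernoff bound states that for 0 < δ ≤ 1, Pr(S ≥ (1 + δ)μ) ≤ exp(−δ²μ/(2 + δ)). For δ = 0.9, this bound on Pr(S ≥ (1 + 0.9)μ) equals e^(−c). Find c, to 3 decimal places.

54.750

c = δ²μ/(2 + δ) = 0.9²·196.02/(2 + 0.9) = 54.7504.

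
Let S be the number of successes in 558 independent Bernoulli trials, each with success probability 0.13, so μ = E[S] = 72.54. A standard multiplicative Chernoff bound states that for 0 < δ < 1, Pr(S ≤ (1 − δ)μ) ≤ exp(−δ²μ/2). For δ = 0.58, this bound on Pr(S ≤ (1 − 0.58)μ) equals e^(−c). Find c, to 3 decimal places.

12.201

c = δ²μ/2 = 0.58²·72.54/2 = 12.2012.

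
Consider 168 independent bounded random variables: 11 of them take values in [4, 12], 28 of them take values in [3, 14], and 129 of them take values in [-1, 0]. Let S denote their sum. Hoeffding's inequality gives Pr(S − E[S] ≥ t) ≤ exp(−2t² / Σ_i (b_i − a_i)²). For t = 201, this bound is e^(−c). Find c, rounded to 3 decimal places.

19.143

Σ(b_i − a_i)² = 11·8² + 28·11² + 129·1² = 4221.
c = 2t² / 4221 = 2·201² / 4221 = 19.1429.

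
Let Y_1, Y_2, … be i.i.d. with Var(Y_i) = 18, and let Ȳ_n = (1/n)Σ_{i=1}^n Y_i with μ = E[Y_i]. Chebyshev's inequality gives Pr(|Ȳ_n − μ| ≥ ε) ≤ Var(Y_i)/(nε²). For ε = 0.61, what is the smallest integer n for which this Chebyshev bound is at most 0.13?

373

Require 18/(n·0.61²) ≤ 0.13, i.e. n ≥ 18/(0.13·0.61²) = 372.108.
The smallest integer n is 373.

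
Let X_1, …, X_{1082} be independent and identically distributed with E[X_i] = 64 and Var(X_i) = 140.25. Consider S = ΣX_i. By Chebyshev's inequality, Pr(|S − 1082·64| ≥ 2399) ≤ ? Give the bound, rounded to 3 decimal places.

Var(S) = n·Var(X_i) = 1082·140.25 = 151750.5.
Chebyshev: Pr(|S − 1082·64| ≥ 2399) ≤ Var(S)/2399² = 151750.5/5755201 = 0.0264.

0.026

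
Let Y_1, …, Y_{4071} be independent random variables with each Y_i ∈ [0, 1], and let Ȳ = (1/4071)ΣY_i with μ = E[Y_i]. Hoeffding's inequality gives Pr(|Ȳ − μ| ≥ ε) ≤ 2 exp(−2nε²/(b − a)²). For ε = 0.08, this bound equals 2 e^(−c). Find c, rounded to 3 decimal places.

52.109

c = 2nε²/(b − a)² = 2·4071·0.08² / 1² = 52.1088.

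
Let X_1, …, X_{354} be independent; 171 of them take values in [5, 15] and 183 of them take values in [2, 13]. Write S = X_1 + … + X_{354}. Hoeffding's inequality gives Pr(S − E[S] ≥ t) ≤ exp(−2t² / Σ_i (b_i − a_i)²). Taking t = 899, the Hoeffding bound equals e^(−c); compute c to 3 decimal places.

Σ(b_i − a_i)² = 171·10² + 183·11² = 39243.
c = 2t² / 39243 = 2·899² / 39243 = 41.1896.

41.190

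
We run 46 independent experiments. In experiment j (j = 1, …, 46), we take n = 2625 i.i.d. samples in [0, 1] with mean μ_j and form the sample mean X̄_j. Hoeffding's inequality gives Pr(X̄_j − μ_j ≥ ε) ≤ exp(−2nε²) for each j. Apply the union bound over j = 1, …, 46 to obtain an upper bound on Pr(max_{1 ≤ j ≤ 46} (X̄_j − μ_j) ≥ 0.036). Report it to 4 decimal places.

Per-experiment Hoeffding bound: exp(−2·2625·0.036²) = exp(−6.80400) = 0.0011093.
Union bound over 46 events: 46·0.0011093 = 0.05103.

0.0510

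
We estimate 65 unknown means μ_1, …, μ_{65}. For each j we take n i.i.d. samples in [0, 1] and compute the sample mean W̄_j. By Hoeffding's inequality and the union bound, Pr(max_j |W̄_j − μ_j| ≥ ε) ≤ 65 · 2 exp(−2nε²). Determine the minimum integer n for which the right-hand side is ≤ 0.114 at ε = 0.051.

Need 2·65·exp(−2nε²) ≤ 0.114, i.e. exp(−2nε²) ≤ 0.114/130.
So 2nε² ≥ ln(130/0.114) = 7.039091.
Hence n ≥ 7.039091/(2·0.051²) = 1353.151.
The smallest integer n is 1354.

1354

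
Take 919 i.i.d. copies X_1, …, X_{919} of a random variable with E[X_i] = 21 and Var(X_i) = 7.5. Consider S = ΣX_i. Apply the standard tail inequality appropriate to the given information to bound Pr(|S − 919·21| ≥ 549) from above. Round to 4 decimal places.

0.0229

With mean and variance of each term known, Chebyshev's inequality bounds the deviation of the sum (or sample mean).
Var(S) = n·Var(X_i) = 919·7.5 = 6892.5.
Chebyshev: Pr(|S − 919·21| ≥ 549) ≤ Var(S)/549² = 6892.5/301401 = 0.0229.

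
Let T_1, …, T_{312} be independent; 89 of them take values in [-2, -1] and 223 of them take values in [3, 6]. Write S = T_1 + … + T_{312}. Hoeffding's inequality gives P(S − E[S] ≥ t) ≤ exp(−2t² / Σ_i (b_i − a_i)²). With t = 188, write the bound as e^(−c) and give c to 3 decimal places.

33.725

Σ(b_i − a_i)² = 89·1² + 223·3² = 2096.
c = 2t² / 2096 = 2·188² / 2096 = 33.7252.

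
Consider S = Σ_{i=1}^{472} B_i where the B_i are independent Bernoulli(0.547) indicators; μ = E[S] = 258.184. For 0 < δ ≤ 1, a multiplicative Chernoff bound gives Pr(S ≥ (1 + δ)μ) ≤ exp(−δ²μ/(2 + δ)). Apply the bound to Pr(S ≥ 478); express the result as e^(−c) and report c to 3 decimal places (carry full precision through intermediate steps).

Write 478 = (1 + δ)μ, so δ = 478/258.184 − 1 = 0.8513928…
Then the exponent is δ²μ/(2 + δ) = (478 − μ)² / (μ·(2 + δ)) = 65.634507.

65.635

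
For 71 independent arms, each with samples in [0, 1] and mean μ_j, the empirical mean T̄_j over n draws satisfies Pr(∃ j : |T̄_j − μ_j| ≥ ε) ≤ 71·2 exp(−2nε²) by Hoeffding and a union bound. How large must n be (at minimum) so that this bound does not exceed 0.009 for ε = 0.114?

Need 2·71·exp(−2nε²) ≤ 0.009, i.e. exp(−2nε²) ≤ 0.009/142.
So 2nε² ≥ ln(142/0.009) = 9.666358.
Hence n ≥ 9.666358/(2·0.114²) = 371.897.
The smallest integer n is 372.

372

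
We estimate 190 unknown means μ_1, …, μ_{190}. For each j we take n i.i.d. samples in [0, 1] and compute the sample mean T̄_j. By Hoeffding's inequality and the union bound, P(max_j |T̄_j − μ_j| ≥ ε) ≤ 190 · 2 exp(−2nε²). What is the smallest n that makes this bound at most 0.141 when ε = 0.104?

366

Need 2·190·exp(−2nε²) ≤ 0.141, i.e. exp(−2nε²) ≤ 0.141/380.
So 2nε² ≥ ln(380/0.141) = 7.899167.
Hence n ≥ 7.899167/(2·0.104²) = 365.161.
The smallest integer n is 366.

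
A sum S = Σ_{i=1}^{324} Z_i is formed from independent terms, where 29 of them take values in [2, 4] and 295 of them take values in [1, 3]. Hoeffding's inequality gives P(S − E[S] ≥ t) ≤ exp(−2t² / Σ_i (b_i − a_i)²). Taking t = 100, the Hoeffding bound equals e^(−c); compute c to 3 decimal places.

Σ(b_i − a_i)² = 29·2² + 295·2² = 1296.
c = 2t² / 1296 = 2·100² / 1296 = 15.4321.

15.432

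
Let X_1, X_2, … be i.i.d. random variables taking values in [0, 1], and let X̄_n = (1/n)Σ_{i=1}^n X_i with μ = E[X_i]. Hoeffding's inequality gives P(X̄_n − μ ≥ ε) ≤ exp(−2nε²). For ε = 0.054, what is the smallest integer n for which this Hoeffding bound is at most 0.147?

329

Require exp(−2nε²) ≤ 0.147, i.e. 2nε² ≥ ln(1/0.147) = 1.917323.
So n ≥ 1.917323 / (2·0.054²) = 328.759.
The smallest integer n is 329.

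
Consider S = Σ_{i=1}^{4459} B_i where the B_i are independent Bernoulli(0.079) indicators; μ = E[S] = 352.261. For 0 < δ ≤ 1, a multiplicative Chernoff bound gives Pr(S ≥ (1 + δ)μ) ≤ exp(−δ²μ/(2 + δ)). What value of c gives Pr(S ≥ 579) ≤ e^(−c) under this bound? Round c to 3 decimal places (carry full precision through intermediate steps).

Write 579 = (1 + δ)μ, so δ = 579/352.261 − 1 = 0.6436676…
Then the exponent is δ²μ/(2 + δ) = (579 − μ)² / (μ·(2 + δ)) = 55.205334.

55.205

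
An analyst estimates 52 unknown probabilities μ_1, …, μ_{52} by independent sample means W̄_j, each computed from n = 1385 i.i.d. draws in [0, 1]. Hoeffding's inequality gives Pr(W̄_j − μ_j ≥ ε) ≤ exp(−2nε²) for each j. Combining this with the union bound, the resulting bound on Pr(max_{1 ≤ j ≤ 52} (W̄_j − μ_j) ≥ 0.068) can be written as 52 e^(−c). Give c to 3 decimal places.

12.808

Union bound over the 52 events: Pr(max_{1 ≤ j ≤ 52} (W̄_j − μ_j) ≥ 0.068) ≤ 52·exp(−2nε²) = 52 exp(−2·1385·0.068²).
So c = 2·1385·0.068² = 12.8085.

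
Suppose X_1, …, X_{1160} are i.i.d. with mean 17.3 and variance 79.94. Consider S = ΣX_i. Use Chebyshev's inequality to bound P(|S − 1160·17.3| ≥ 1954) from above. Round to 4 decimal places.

0.0243

Var(S) = n·Var(X_i) = 1160·79.94 = 92730.4.
Chebyshev: P(|S − 1160·17.3| ≥ 1954) ≤ Var(S)/1954² = 92730.4/3818116 = 0.0243.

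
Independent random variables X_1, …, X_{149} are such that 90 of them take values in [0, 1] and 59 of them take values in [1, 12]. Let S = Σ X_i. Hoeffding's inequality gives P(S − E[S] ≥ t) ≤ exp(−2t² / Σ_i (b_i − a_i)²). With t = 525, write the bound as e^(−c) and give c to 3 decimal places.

76.255

Σ(b_i − a_i)² = 90·1² + 59·11² = 7229.
c = 2t² / 7229 = 2·525² / 7229 = 76.2554.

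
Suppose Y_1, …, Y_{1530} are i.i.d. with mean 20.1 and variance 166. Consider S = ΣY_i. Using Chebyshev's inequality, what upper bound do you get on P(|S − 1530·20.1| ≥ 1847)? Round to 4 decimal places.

Var(S) = n·Var(Y_i) = 1530·166 = 253980.
Chebyshev: P(|S − 1530·20.1| ≥ 1847) ≤ Var(S)/1847² = 253980/3411409 = 0.0745.

0.0745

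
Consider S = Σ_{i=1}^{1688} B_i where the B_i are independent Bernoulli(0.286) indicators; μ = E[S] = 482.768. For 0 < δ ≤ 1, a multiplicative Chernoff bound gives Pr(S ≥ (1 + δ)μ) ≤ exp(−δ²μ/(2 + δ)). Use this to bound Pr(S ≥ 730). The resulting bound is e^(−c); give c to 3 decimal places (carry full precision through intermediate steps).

50.400

Write 730 = (1 + δ)μ, so δ = 730/482.768 − 1 = 0.5121135…
Then the exponent is δ²μ/(2 + δ) = (730 − μ)² / (μ·(2 + δ)) = 50.400127.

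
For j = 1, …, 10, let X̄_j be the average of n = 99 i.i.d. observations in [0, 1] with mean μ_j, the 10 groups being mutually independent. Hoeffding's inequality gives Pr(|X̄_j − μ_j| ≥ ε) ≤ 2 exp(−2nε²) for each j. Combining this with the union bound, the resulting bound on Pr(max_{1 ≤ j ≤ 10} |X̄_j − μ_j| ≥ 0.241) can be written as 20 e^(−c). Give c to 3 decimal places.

Union bound over the 10 events: Pr(max_{1 ≤ j ≤ 10} |X̄_j − μ_j| ≥ 0.241) ≤ 10·2·exp(−2nε²) = 20 exp(−2·99·0.241²).
So c = 2·99·0.241² = 11.5000.

11.500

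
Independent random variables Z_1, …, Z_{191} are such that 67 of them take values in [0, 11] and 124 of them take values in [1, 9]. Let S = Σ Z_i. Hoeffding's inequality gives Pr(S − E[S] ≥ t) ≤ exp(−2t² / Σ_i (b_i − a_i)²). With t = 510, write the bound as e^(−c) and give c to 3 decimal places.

32.425

Σ(b_i − a_i)² = 67·11² + 124·8² = 16043.
c = 2t² / 16043 = 2·510² / 16043 = 32.4254.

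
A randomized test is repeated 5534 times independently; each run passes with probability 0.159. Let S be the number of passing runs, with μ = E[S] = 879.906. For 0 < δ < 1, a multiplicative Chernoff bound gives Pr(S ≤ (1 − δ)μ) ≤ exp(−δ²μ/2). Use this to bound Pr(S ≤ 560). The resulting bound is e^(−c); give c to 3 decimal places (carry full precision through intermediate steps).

Write 560 = (1 − δ)μ, so δ = 1 − 560/879.906 = 0.3635684…
Then the exponent is δ²μ/2 = (μ − 560)²/(2μ) = 58.153853.

58.154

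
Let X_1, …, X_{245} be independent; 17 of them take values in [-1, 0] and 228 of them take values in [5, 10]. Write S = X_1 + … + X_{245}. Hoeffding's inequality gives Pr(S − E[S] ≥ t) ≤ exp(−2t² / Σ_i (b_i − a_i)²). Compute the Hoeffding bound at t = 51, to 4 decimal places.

0.4026

Σ(b_i − a_i)² = 17·1² + 228·5² = 5717.
Exponent = 2·51² / 5717 = 0.90992.
Bound = exp(−0.90992) = 0.40256.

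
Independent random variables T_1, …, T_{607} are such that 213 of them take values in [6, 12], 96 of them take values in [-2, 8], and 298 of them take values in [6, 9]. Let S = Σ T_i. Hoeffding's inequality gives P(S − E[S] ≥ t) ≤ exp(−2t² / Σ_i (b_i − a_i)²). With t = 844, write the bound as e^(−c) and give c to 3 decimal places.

71.412

Σ(b_i − a_i)² = 213·6² + 96·10² + 298·3² = 19950.
c = 2t² / 19950 = 2·844² / 19950 = 71.4121.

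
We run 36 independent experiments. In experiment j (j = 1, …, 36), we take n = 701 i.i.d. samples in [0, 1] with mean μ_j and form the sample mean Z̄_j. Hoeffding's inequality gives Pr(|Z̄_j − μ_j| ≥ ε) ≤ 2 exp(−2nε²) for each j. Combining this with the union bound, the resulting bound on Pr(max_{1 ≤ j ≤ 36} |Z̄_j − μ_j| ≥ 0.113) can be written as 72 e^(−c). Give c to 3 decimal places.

Union bound over the 36 events: Pr(max_{1 ≤ j ≤ 36} |Z̄_j − μ_j| ≥ 0.113) ≤ 36·2·exp(−2nε²) = 72 exp(−2·701·0.113²).
So c = 2·701·0.113² = 17.9021.

17.902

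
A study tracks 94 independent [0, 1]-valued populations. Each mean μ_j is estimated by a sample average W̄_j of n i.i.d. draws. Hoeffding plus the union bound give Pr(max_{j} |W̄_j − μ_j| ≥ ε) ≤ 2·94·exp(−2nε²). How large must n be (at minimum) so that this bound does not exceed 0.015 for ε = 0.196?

Need 2·94·exp(−2nε²) ≤ 0.015, i.e. exp(−2nε²) ≤ 0.015/188.
So 2nε² ≥ ln(188/0.015) = 9.436147.
Hence n ≥ 9.436147/(2·0.196²) = 122.815.
The smallest integer n is 123.

123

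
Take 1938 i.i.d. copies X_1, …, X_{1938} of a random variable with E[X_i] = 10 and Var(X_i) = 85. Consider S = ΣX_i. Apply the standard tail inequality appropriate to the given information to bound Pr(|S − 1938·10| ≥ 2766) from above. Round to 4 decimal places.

0.0215

With mean and variance of each term known, Chebyshev's inequality bounds the deviation of the sum (or sample mean).
Var(S) = n·Var(X_i) = 1938·85 = 164730.
Chebyshev: Pr(|S − 1938·10| ≥ 2766) ≤ Var(S)/2766² = 164730/7650756 = 0.0215.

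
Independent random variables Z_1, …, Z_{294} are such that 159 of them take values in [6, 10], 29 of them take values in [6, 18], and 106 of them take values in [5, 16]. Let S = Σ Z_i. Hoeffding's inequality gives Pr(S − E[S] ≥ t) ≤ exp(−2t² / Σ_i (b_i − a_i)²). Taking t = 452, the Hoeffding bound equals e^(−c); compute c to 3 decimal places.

Σ(b_i − a_i)² = 159·4² + 29·12² + 106·11² = 19546.
c = 2t² / 19546 = 2·452² / 19546 = 20.9049.

20.905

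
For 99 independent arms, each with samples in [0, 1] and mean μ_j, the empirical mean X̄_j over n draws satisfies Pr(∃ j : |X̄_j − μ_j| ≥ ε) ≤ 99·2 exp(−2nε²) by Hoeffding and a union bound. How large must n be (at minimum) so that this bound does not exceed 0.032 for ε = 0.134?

244

Need 2·99·exp(−2nε²) ≤ 0.032, i.e. exp(−2nε²) ≤ 0.032/198.
So 2nε² ≥ ln(198/0.032) = 8.730286.
Hence n ≥ 8.730286/(2·0.134²) = 243.102.
The smallest integer n is 244.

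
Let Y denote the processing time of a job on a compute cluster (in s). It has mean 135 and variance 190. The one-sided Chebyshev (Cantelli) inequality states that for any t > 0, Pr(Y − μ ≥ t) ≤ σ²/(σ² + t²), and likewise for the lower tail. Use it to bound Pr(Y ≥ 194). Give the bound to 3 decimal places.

Here σ² = 190 and t = 59, so σ² + t² = 3671.
Cantelli's bound: 190/3671 = 0.0518.

0.052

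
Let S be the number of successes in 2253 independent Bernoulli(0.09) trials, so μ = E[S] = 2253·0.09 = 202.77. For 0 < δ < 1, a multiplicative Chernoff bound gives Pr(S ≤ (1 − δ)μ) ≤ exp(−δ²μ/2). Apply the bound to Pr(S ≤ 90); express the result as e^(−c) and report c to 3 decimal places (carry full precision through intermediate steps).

Write 90 = (1 − δ)μ, so δ = 1 − 90/202.77 = 0.5561474…
Then the exponent is δ²μ/2 = (μ − 90)²/(2μ) = 31.358369.

31.358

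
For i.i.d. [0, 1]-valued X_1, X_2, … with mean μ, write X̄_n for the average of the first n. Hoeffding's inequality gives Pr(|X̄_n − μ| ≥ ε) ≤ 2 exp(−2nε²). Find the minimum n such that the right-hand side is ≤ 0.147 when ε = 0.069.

Require 2·exp(−2nε²) ≤ 0.147, i.e. 2nε² ≥ ln(2/0.147) = 2.610470.
So n ≥ 2.610470 / (2·0.069²) = 274.151.
The smallest integer n is 275.

275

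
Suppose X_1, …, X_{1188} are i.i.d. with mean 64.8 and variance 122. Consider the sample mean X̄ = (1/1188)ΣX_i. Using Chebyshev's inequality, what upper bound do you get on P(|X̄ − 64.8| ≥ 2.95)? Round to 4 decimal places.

Var(X̄) = Var(X_i)/n = 122/1188 = 0.10269.
Chebyshev: P(|X̄ − 64.8| ≥ 2.95) ≤ Var(X̄)/(2.95)² = 122/(1188·2.95²) = 0.0118.

0.0118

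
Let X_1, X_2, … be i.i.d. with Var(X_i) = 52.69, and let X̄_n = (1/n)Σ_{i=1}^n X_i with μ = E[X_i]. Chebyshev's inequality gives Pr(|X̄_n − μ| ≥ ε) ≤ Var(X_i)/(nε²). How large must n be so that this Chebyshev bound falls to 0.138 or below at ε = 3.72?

Require 52.69/(n·3.72²) ≤ 0.138, i.e. n ≥ 52.69/(0.138·3.72²) = 27.591.
The smallest integer n is 28.

28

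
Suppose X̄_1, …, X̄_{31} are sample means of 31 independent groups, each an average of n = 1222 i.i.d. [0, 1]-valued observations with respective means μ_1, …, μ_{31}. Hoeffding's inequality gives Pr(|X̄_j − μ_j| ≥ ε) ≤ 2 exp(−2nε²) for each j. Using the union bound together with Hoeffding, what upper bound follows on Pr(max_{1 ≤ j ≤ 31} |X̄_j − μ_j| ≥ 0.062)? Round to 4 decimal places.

0.0052

Per-experiment Hoeffding bound: 2·exp(−2·1222·0.062²) = 2·exp(−9.39474) = 0.00016632.
Union bound over 31 events: 31·0.00016632 = 0.00516.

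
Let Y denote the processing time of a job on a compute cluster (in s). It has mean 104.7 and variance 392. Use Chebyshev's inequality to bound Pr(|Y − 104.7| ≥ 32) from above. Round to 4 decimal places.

Chebyshev: Pr(|Y − μ| ≥ t) ≤ Var(Y)/t².
Bound = 392 / 1024 = 0.3828.

0.3828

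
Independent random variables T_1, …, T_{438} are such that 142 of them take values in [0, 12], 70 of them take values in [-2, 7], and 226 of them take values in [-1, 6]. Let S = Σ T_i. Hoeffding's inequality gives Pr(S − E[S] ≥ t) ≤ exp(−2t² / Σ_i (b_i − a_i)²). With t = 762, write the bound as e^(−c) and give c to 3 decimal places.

31.224

Σ(b_i − a_i)² = 142·12² + 70·9² + 226·7² = 37192.
c = 2t² / 37192 = 2·762² / 37192 = 31.2241.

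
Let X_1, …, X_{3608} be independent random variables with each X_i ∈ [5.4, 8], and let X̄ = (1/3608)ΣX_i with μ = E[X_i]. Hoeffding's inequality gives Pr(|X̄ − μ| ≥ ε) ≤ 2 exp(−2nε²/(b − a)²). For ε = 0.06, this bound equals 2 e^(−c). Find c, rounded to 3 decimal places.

c = 2nε²/(b − a)² = 2·3608·0.06² / 2.6² = 3.8428.

3.843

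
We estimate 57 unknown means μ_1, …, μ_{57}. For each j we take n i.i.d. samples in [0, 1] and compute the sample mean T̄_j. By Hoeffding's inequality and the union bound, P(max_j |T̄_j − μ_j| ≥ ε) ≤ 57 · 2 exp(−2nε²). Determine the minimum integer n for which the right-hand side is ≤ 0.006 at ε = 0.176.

Need 2·57·exp(−2nε²) ≤ 0.006, i.e. exp(−2nε²) ≤ 0.006/114.
So 2nε² ≥ ln(114/0.006) = 9.852194.
Hence n ≥ 9.852194/(2·0.176²) = 159.029.
The smallest integer n is 160.

160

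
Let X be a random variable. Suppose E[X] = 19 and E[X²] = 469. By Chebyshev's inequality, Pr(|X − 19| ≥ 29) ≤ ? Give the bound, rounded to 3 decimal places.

Var(X) = E[X²] − (E[X])² = 469 − 361 = 108.
Chebyshev's inequality: Pr(|X − μ| ≥ t) ≤ Var(X)/t² = 108/841 = 0.1284.

0.128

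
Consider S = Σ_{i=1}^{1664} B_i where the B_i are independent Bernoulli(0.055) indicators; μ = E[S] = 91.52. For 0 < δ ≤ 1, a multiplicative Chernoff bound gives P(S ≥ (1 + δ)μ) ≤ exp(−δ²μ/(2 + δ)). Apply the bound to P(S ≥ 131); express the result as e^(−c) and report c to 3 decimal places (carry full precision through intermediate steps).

Write 131 = (1 + δ)μ, so δ = 131/91.52 − 1 = 0.4313811…
Then the exponent is δ²μ/(2 + δ) = (131 − μ)² / (μ·(2 + δ)) = 7.004631.

7.005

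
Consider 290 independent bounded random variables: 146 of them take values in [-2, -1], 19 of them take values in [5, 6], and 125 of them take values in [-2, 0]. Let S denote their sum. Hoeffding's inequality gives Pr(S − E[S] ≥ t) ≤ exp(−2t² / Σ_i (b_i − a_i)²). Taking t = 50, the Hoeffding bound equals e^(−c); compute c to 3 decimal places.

7.519

Σ(b_i − a_i)² = 146·1² + 19·1² + 125·2² = 665.
c = 2t² / 665 = 2·50² / 665 = 7.5188.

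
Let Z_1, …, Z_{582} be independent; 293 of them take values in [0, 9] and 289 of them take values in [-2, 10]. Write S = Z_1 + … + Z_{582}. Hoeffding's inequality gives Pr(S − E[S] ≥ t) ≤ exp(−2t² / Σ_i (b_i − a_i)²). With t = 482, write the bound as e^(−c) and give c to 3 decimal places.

Σ(b_i − a_i)² = 293·9² + 289·12² = 65349.
c = 2t² / 65349 = 2·482² / 65349 = 7.1103.

7.110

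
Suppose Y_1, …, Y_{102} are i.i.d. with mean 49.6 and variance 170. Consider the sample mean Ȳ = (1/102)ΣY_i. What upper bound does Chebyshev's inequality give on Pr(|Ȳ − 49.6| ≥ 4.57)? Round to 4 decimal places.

Var(Ȳ) = Var(Y_i)/n = 170/102 = 1.6667.
Chebyshev: Pr(|Ȳ − 49.6| ≥ 4.57) ≤ Var(Ȳ)/(4.57)² = 170/(102·4.57²) = 0.0798.

0.0798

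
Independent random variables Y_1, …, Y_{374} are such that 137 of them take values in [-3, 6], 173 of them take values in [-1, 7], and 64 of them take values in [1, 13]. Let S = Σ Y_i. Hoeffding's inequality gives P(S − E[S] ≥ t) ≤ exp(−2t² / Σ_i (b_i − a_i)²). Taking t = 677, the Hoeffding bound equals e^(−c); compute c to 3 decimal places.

Σ(b_i − a_i)² = 137·9² + 173·8² + 64·12² = 31385.
c = 2t² / 31385 = 2·677² / 31385 = 29.2069.

29.207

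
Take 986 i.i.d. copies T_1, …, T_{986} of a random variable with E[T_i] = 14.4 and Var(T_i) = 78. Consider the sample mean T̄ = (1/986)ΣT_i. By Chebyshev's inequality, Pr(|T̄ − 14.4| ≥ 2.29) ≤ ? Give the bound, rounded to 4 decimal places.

Var(T̄) = Var(T_i)/n = 78/986 = 0.079108.
Chebyshev: Pr(|T̄ − 14.4| ≥ 2.29) ≤ Var(T̄)/(2.29)² = 78/(986·2.29²) = 0.0151.

0.0151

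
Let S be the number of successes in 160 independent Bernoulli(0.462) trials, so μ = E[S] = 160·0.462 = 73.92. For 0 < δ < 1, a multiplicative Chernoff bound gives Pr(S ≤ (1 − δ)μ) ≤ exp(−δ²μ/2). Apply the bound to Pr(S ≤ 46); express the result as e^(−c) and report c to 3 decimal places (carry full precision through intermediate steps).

Write 46 = (1 − δ)μ, so δ = 1 − 46/73.92 = 0.3777056…
Then the exponent is δ²μ/2 = (μ − 46)²/(2μ) = 5.272771.

5.273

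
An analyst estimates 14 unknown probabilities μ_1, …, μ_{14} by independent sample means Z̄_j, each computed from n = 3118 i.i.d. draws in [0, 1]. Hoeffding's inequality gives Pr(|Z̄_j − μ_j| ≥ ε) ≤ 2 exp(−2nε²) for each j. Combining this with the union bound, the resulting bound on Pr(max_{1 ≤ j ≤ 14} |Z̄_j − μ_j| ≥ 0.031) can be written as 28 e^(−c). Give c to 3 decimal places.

Union bound over the 14 events: Pr(max_{1 ≤ j ≤ 14} |Z̄_j − μ_j| ≥ 0.031) ≤ 14·2·exp(−2nε²) = 28 exp(−2·3118·0.031²).
So c = 2·3118·0.031² = 5.9928.

5.993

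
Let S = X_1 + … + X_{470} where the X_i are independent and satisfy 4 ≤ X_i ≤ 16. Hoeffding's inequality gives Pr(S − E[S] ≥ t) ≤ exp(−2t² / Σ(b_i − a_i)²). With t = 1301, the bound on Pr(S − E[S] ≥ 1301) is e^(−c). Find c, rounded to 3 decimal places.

Σ(b_i − a_i)² = 470·(12)² = 67680.
c = 2t²/67680 = 2·1301²/67680 = 50.0178.

50.018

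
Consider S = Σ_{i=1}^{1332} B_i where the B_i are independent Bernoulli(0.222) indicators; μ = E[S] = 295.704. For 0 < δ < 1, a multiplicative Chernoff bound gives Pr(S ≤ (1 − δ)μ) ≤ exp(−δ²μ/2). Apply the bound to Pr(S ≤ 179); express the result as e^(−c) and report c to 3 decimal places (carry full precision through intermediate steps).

Write 179 = (1 − δ)μ, so δ = 1 − 179/295.704 = 0.3946649…
Then the exponent is δ²μ/2 = (μ − 179)²/(2μ) = 23.029488.

23.029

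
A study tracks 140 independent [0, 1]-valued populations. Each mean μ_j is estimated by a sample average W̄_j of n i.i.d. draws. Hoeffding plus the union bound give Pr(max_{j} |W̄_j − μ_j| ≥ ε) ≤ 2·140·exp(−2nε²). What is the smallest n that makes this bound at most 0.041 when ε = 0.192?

Need 2·140·exp(−2nε²) ≤ 0.041, i.e. exp(−2nε²) ≤ 0.041/280.
So 2nε² ≥ ln(280/0.041) = 8.828973.
Hence n ≥ 8.828973/(2·0.192²) = 119.751.
The smallest integer n is 120.

120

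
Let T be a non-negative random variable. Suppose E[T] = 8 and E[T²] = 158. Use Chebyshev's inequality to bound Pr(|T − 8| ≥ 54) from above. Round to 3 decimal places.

0.032

Var(T) = E[T²] − (E[T])² = 158 − 64 = 94.
Chebyshev's inequality: Pr(|T − μ| ≥ t) ≤ Var(T)/t² = 94/2916 = 0.0322.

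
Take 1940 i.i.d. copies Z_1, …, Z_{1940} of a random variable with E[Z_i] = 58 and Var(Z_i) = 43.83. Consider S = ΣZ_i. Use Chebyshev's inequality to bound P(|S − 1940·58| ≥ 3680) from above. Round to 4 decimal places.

0.0063

Var(S) = n·Var(Z_i) = 1940·43.83 = 85030.2.
Chebyshev: P(|S − 1940·58| ≥ 3680) ≤ Var(S)/3680² = 85030.2/13542400 = 0.0063.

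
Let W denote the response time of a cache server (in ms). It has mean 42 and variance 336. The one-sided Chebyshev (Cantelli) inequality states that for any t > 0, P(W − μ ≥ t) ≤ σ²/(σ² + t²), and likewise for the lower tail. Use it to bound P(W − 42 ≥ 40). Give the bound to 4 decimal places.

Here σ² = 336 and t = 40, so σ² + t² = 1936.
Cantelli's bound: 336/1936 = 0.1736.

0.1736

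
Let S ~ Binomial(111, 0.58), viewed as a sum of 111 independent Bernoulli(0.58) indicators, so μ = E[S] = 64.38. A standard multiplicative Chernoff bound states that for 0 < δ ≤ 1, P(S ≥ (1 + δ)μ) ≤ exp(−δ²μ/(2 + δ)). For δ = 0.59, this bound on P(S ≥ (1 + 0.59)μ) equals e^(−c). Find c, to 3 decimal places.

8.653

c = δ²μ/(2 + δ) = 0.59²·64.38/(2 + 0.59) = 8.6528.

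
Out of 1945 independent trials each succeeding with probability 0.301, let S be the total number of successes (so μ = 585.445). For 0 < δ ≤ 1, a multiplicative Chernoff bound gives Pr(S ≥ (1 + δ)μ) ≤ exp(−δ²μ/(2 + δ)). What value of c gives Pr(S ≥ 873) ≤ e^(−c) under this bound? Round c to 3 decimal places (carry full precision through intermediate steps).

Write 873 = (1 + δ)μ, so δ = 873/585.445 − 1 = 0.4911734…
Then the exponent is δ²μ/(2 + δ) = (873 − μ)² / (μ·(2 + δ)) = 56.695918.

56.696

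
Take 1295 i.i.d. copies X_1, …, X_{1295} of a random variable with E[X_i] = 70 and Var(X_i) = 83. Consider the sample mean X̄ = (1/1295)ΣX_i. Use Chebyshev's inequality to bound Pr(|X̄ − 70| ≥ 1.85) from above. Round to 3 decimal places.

Var(X̄) = Var(X_i)/n = 83/1295 = 0.064093.
Chebyshev: Pr(|X̄ − 70| ≥ 1.85) ≤ Var(X̄)/(1.85)² = 83/(1295·1.85²) = 0.0187.

0.019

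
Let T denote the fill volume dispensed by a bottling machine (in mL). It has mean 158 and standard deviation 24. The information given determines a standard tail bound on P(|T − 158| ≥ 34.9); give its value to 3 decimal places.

Mean and variance are known, so Chebyshev's inequality applies.
Chebyshev: P(|T − μ| ≥ t) ≤ Var(T)/t².
Var(T) = σ² = 24² = 576.
Bound = 576 / 1218.01 = 0.4729.

0.473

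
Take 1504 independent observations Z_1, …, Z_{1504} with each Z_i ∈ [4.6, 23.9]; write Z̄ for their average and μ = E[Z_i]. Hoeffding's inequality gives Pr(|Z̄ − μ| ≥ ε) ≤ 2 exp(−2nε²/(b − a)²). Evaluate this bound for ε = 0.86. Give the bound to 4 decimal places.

0.0051

Exponent: 2nε²/(b − a)² = 2·1504·0.86² / 19.3² = 5.97255.
Bound = 2·exp(−5.97255) = 0.00510.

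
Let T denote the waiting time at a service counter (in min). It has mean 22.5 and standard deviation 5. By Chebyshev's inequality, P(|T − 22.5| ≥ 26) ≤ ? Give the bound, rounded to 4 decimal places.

0.0370

Chebyshev: P(|T − μ| ≥ t) ≤ Var(T)/t².
Var(T) = σ² = 5² = 25.
Bound = 25 / 676 = 0.0370.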